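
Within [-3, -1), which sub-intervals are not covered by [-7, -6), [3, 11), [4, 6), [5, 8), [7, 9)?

[-3, -1)

The merged coverage is [-7, -6), [3, 11).
Complement within [-3, -1): [-3, -1).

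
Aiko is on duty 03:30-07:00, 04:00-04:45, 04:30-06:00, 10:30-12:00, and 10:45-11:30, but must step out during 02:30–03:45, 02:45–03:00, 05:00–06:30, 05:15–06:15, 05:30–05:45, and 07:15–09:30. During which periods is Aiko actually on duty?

03:45–05:00, 06:30–07:00, 10:30–12:00

Merge the first list: 03:30–07:00, 10:30–12:00.
Merge the second list: 02:30–03:45, 05:00–06:30, 07:15–09:30.
03:30–07:00 \ B = 03:45–05:00, 06:30–07:00.
10:30–12:00: nothing removed.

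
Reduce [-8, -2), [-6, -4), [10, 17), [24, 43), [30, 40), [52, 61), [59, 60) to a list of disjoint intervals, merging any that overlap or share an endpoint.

[-6, -4) overlaps/touches [-8, -2) → extend to [-8, -2).
[10, 17) is disjoint → start new block.
[24, 43) is disjoint → start new block.
[30, 40) overlaps/touches [24, 43) → extend to [24, 43).
[52, 61) is disjoint → start new block.
[59, 60) overlaps/touches [52, 61) → extend to [52, 61).

[-8, -2) ∪ [10, 17) ∪ [24, 43) ∪ [52, 61)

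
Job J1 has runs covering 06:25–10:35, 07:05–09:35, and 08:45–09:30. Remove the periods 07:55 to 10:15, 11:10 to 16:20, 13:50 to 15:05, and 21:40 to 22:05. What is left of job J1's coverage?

A, merged: 06:25-10:35.
B, merged: 07:55-10:15, 11:10-16:20, 21:40-22:05.
06:25-10:35 \ B = 06:25-07:55, 10:15-10:35.

06:25-07:55, 10:15-10:35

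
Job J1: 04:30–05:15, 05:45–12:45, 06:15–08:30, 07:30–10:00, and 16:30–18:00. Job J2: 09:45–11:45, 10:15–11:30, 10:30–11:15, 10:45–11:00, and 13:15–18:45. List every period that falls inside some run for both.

Merge the first list: 04:30-05:15, 05:45-12:45, 16:30-18:00.
Merge the second list: 09:45-11:45, 13:15-18:45.
04:30-05:15 falls entirely outside B.
05:45-12:45 overlaps B on 09:45-11:45.
16:30-18:00 overlaps B on 16:30-18:00.

09:45-11:45, 16:30-18:00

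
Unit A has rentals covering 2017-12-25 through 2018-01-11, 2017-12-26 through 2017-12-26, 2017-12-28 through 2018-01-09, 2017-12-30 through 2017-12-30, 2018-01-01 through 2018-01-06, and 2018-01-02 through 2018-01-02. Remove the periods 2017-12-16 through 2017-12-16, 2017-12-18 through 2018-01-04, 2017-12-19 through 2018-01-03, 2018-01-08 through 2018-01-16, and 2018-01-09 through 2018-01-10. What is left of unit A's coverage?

2018-01-05 through 2018-01-07

First set merges to 2017-12-25 through 2018-01-11.
Second set merges to 2017-12-16 through 2017-12-16, 2017-12-18 through 2018-01-04, 2018-01-08 through 2018-01-16.
2017-12-25 through 2018-01-11 minus B → 2018-01-05 through 2018-01-07.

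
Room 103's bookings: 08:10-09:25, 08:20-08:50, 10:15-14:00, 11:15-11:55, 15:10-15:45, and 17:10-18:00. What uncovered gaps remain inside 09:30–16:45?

09:30–10:15, 14:00–15:10, 15:45–16:45

The merged coverage is 08:10–09:25, 10:15–14:00, 15:10–15:45, 17:10–18:00.
Uncovered inside 09:30–16:45: 09:30–10:15, 14:00–15:10, 15:45–16:45.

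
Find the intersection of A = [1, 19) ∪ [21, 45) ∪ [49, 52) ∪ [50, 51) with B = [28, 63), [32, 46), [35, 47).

[28, 45) ∪ [49, 52)

First set merges to [1, 19), [21, 45), [49, 52).
Second set merges to [28, 63).
[1, 19): no overlap with the second set.
[21, 45) meets the second set on [28, 45).
[49, 52) meets the second set on [49, 52).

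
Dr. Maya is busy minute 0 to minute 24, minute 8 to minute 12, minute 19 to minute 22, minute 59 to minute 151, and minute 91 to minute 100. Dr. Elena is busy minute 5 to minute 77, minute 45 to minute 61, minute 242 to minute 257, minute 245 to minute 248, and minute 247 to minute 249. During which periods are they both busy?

Merge the first list: minute 0 to minute 24, minute 59 to minute 151.
Merge the second list: minute 5 to minute 77, minute 242 to minute 257.
minute 0 to minute 24 overlaps B on minute 5 to minute 24.
minute 59 to minute 151 overlaps B on minute 59 to minute 77.

minute 5 to minute 24, minute 59 to minute 77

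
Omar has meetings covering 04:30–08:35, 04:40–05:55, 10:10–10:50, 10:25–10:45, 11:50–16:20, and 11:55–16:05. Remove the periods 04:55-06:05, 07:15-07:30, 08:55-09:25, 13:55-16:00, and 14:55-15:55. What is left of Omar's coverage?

A, merged: 04:30–08:35, 10:10–10:50, 11:50–16:20.
B, merged: 04:55–06:05, 07:15–07:30, 08:55–09:25, 13:55–16:00.
04:30–08:35 \ B = 04:30–04:55, 06:05–07:15, 07:30–08:35.
10:10–10:50: nothing removed.
11:50–16:20 \ B = 11:50–13:55, 16:00–16:20.

04:30–04:55, 06:05–07:15, 07:30–08:35, 10:10–10:50, 11:50–13:55, 16:00–16:20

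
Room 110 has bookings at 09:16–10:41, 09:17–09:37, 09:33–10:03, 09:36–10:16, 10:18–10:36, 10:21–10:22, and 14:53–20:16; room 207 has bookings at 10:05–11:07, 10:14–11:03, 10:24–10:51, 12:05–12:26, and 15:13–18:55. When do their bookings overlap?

10:05–10:41, 15:13–18:55

Merge the first list: 09:16–10:41, 14:53–20:16.
Merge the second list: 10:05–11:07, 12:05–12:26, 15:13–18:55.
09:16–10:41 overlaps B on 10:05–10:41.
14:53–20:16 overlaps B on 15:13–18:55.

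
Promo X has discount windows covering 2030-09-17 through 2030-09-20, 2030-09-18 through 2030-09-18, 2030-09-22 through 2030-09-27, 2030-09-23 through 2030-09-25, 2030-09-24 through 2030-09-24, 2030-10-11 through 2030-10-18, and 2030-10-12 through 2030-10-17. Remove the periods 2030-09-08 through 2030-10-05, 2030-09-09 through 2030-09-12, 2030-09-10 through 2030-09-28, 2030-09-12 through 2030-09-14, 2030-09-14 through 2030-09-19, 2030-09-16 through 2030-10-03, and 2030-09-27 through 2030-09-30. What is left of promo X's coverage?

First set merges to 2030-09-17 through 2030-09-20, 2030-09-22 through 2030-09-27, 2030-10-11 through 2030-10-18.
Second set merges to 2030-09-08 through 2030-10-05.
2030-09-17 through 2030-09-20: entirely removed.
2030-09-22 through 2030-09-27: entirely removed.
2030-10-11 through 2030-10-18: nothing removed.

2030-10-11 through 2030-10-18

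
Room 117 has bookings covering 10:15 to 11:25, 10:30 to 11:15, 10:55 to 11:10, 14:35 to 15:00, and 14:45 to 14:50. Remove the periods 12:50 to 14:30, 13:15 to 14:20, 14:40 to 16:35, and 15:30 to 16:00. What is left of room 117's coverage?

First set merges to 10:15-11:25, 14:35-15:00.
Second set merges to 12:50-14:30, 14:40-16:35.
10:15-11:25: no B overlap → unchanged.
14:35-15:00 minus B → 14:35-14:40.

10:15-11:25, 14:35-14:40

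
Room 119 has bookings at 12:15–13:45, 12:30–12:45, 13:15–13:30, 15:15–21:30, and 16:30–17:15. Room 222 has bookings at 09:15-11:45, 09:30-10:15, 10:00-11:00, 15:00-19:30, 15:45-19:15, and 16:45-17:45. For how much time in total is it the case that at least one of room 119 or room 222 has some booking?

10 h 30 min

A, merged: 12:15–13:45, 15:15–21:30.
B, merged: 09:15–11:45, 15:00–19:30.
A ∪ B = 09:15–11:45, 12:15–13:45, 15:00–21:30.
Total: 2 h 30 min + 1 h 30 min + 6 h 30 min = 10 h 30 min.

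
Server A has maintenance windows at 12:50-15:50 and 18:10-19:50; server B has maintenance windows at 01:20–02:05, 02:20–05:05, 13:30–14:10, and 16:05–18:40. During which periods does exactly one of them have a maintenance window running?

A \ B = 12:50–13:30, 14:10–15:50, 18:40–19:50.
B \ A = 01:20–02:05, 02:20–05:05, 16:05–18:10.
Union of the two gives the symmetric difference.

01:20–02:05, 02:20–05:05, 12:50–13:30, 14:10–15:50, 16:05–18:10, 18:40–19:50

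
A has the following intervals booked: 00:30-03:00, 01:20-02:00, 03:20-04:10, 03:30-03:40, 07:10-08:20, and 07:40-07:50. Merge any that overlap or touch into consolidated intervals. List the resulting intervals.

01:20–02:00 overlaps/touches 00:30–03:00 → extend to 00:30–03:00.
03:20–04:10 is disjoint → start new block.
03:30–03:40 overlaps/touches 03:20–04:10 → extend to 03:20–04:10.
07:10–08:20 is disjoint → start new block.
07:40–07:50 overlaps/touches 07:10–08:20 → extend to 07:10–08:20.

00:30–03:00, 03:20–04:10, 07:10–08:20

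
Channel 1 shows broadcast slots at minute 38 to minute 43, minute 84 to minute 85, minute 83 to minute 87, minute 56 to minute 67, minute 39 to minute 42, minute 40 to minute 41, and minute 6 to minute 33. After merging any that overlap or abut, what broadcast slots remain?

Sort by start: minute 6 to minute 33, minute 38 to minute 43, minute 39 to minute 42, minute 40 to minute 41, minute 56 to minute 67, minute 83 to minute 87, minute 84 to minute 85.
minute 38 to minute 43 is disjoint → start new block.
minute 39 to minute 42 overlaps/touches minute 38 to minute 43 → extend to minute 38 to minute 43.
minute 40 to minute 41 overlaps/touches minute 38 to minute 43 → extend to minute 38 to minute 43.
minute 56 to minute 67 is disjoint → start new block.
minute 83 to minute 87 is disjoint → start new block.
minute 84 to minute 85 overlaps/touches minute 83 to minute 87 → extend to minute 83 to minute 87.

minute 6 to minute 33, minute 38 to minute 43, minute 56 to minute 67, minute 83 to minute 87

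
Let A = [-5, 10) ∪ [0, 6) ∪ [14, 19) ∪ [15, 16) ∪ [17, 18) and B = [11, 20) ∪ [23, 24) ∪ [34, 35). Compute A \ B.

First set merges to [-5, 10), [14, 19).
[-5, 10): no B overlap → unchanged.
[14, 19): fully covered by B → removed.

[-5, 10)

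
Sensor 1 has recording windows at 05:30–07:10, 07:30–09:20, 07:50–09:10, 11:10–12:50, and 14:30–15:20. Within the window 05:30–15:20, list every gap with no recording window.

07:10–07:30, 09:20–11:10, 12:50–14:30

Covered (merged): 05:30–07:10, 07:30–09:20, 11:10–12:50, 14:30–15:20.
Uncovered inside 05:30–15:20: 07:10–07:30, 09:20–11:10, 12:50–14:30.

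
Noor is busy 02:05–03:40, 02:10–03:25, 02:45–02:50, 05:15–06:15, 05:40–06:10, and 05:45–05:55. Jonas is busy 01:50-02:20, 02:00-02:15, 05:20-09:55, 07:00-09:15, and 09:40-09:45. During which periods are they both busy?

Merge the first list: 02:05–03:40, 05:15–06:15.
Merge the second list: 01:50–02:20, 05:20–09:55.
02:05–03:40 meets the second set on 02:05–02:20.
05:15–06:15 meets the second set on 05:20–06:15.

02:05–02:20, 05:20–06:15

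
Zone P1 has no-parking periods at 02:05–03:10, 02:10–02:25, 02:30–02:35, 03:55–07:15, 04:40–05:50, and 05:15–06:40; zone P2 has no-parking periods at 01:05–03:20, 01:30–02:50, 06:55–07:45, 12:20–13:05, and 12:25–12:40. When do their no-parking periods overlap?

02:05-03:10, 06:55-07:15

A, merged: 02:05-03:10, 03:55-07:15.
B, merged: 01:05-03:20, 06:55-07:45, 12:20-13:05.
02:05-03:10 ∩ B → 02:05-03:10.
03:55-07:15 ∩ B → 06:55-07:15.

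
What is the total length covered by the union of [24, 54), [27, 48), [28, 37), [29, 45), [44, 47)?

30

Merged: [24, 54).
Length: 30.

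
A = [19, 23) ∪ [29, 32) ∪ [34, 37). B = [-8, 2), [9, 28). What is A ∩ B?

[19, 23) overlaps B on [19, 23).
[29, 32) falls entirely outside B.
[34, 37) falls entirely outside B.

[19, 23)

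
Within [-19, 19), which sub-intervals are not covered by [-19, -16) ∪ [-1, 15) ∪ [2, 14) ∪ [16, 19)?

The merged coverage is [-19, -16), [-1, 15), [16, 19).
Gaps within [-19, 19): [-16, -1), [15, 16).

[-16, -1) ∪ [15, 16)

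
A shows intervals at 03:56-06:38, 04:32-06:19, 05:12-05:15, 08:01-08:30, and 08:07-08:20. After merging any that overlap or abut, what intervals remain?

03:56–06:38, 08:01–08:30

04:32–06:19 overlaps/touches 03:56–06:38 → extend to 03:56–06:38.
05:12–05:15 overlaps/touches 03:56–06:38 → extend to 03:56–06:38.
08:01–08:30 is disjoint → start new block.
08:07–08:20 overlaps/touches 08:01–08:30 → extend to 08:01–08:30.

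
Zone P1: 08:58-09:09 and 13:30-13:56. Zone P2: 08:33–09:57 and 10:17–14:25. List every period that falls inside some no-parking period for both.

08:58–09:09 meets the second set on 08:58–09:09.
13:30–13:56 meets the second set on 13:30–13:56.

08:58–09:09, 13:30–13:56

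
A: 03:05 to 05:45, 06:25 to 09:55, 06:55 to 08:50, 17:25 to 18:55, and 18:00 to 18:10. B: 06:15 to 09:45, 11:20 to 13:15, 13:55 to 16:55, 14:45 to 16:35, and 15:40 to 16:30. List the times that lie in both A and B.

Merge the first list: 03:05–05:45, 06:25–09:55, 17:25–18:55.
Merge the second list: 06:15–09:45, 11:20–13:15, 13:55–16:55.
03:05–05:45 meets no B interval.
06:25–09:55 ∩ B → 06:25–09:45.
17:25–18:55 meets no B interval.

06:25–09:45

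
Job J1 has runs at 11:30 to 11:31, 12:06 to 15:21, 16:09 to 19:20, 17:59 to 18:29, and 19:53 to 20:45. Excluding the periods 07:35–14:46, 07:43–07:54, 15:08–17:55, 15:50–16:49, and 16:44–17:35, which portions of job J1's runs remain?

First set merges to 11:30–11:31, 12:06–15:21, 16:09–19:20, 19:53–20:45.
Second set merges to 07:35–14:46, 15:08–17:55.
11:30–11:31: entirely removed.
12:06–15:21 \ B = 14:46–15:08.
16:09–19:20 \ B = 17:55–19:20.
19:53–20:45: nothing removed.

14:46–15:08, 17:55–19:20, 19:53–20:45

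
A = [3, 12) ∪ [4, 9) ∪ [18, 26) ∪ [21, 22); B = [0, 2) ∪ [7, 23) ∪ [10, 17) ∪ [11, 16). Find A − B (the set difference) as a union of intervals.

[3, 7) ∪ [23, 26)

A, merged: [3, 12), [18, 26).
B, merged: [0, 2), [7, 23).
[3, 12) with B removed leaves [3, 7).
[18, 26) with B removed leaves [23, 26).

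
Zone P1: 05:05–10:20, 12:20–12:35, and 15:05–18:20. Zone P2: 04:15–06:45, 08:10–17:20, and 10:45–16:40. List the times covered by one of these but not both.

04:15–05:05, 06:45–08:10, 10:20–12:20, 12:35–15:05, 17:20–18:20

Second set merges to 04:15–06:45, 08:10–17:20.
Only in the first: 06:45–08:10, 17:20–18:20.
Only in the second: 04:15–05:05, 10:20–12:20, 12:35–15:05.
Together these are the periods covered by exactly one.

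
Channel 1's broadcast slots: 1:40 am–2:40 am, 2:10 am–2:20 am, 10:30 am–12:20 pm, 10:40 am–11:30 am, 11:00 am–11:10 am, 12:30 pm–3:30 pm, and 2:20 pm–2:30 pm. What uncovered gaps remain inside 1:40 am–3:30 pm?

Covered (merged): 1:40 am–2:40 am, 10:30 am–12:20 pm, 12:30 pm–3:30 pm.
Complement within 1:40 am–3:30 pm: 2:40 am–10:30 am, 12:20 pm–12:30 pm.

2:40 am–10:30 am, 12:20 pm–12:30 pm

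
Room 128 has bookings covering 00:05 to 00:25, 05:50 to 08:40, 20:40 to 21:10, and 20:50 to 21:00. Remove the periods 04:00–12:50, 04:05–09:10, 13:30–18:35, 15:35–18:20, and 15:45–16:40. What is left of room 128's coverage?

00:05–00:25, 20:40–21:10

Merge the first list: 00:05–00:25, 05:50–08:40, 20:40–21:10.
Merge the second list: 04:00–12:50, 13:30–18:35.
00:05–00:25 is untouched.
05:50–08:40 lies entirely inside B → drops out.
20:40–21:10 is untouched.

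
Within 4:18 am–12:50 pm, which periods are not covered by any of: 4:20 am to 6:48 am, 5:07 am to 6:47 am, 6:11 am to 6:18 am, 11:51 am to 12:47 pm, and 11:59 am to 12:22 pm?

4:18 am-4:20 am, 6:48 am-11:51 am, 12:47 pm-12:50 pm

After merging, the occupied span is 4:20 am-6:48 am, 11:51 am-12:47 pm.
Uncovered inside 4:18 am-12:50 pm: 4:18 am-4:20 am, 6:48 am-11:51 am, 12:47 pm-12:50 pm.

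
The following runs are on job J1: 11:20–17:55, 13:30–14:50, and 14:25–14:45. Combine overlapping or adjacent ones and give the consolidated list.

13:30–14:50 overlaps/touches 11:20–17:55 → extend to 11:20–17:55.
14:25–14:45 overlaps/touches 11:20–17:55 → extend to 11:20–17:55.

11:20–17:55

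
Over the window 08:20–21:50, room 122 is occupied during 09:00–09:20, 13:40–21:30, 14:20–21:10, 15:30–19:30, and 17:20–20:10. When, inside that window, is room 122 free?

After merging, the occupied span is 09:00-09:20, 13:40-21:30.
Uncovered inside 08:20-21:50: 08:20-09:00, 09:20-13:40, 21:30-21:50.

08:20-09:00, 09:20-13:40, 21:30-21:50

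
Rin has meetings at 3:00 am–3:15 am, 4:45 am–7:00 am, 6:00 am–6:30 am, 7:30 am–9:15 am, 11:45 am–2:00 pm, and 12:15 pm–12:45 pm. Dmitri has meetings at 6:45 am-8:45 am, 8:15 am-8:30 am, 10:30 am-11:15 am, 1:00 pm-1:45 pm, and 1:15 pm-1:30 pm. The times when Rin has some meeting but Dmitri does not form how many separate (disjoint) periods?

5

Merge the first list: 3:00 am–3:15 am, 4:45 am–7:00 am, 7:30 am–9:15 am, 11:45 am–2:00 pm.
Merge the second list: 6:45 am–8:45 am, 10:30 am–11:15 am, 1:00 pm–1:45 pm.
A \ B = 3:00 am–3:15 am, 4:45 am–6:45 am, 8:45 am–9:15 am, 11:45 am–1:00 pm, 1:45 pm–2:00 pm.
That is 5 disjoint pieces.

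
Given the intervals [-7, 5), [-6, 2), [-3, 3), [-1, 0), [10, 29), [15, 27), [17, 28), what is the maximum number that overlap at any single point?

At -1, 4 of the intervals are simultaneously active.
No point has more.

4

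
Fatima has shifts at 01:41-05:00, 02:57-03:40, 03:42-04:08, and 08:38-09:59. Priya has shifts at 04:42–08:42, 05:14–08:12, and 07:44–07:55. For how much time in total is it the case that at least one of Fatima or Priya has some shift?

A, merged: 01:41–05:00, 08:38–09:59.
B, merged: 04:42–08:42.
A ∪ B = 01:41–09:59.
Total: 8 h 18 min.

8 h 18 min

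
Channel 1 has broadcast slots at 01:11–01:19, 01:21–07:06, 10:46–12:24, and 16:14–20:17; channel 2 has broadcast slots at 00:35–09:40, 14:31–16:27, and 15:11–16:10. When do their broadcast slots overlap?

Second set merges to 00:35–09:40, 14:31–16:27.
01:11–01:19 overlaps B on 01:11–01:19.
01:21–07:06 overlaps B on 01:21–07:06.
10:46–12:24 falls entirely outside B.
16:14–20:17 overlaps B on 16:14–16:27.

01:11–01:19, 01:21–07:06, 16:14–16:27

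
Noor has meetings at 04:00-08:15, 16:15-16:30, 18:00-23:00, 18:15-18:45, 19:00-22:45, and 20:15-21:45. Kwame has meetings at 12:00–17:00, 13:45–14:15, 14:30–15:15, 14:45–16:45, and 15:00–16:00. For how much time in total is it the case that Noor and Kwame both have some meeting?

Merge the first list: 04:00-08:15, 16:15-16:30, 18:00-23:00.
Merge the second list: 12:00-17:00.
A ∩ B = 16:15-16:30.
Total: 15 min.

15 min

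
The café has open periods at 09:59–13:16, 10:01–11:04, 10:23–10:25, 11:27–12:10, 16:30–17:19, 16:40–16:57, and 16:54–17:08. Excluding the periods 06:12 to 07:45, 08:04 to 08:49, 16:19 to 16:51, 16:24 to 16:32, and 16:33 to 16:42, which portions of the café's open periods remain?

09:59–13:16, 16:51–17:19

A, merged: 09:59–13:16, 16:30–17:19.
B, merged: 06:12–07:45, 08:04–08:49, 16:19–16:51.
09:59–13:16 is untouched.
16:30–17:19 with B removed leaves 16:51–17:19.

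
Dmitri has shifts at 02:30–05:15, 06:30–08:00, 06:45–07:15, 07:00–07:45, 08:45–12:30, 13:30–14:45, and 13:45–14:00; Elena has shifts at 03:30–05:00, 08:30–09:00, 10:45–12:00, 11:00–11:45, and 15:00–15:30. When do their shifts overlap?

03:30–05:00, 08:45–09:00, 10:45–12:00

Merge the first list: 02:30–05:15, 06:30–08:00, 08:45–12:30, 13:30–14:45.
Merge the second list: 03:30–05:00, 08:30–09:00, 10:45–12:00, 15:00–15:30.
02:30–05:15 meets the second set on 03:30–05:00.
06:30–08:00: no overlap with the second set.
08:45–12:30 meets the second set on 08:45–09:00, 10:45–12:00.
13:30–14:45: no overlap with the second set.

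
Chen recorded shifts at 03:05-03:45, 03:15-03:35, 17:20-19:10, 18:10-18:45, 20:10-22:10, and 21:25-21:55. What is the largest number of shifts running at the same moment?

2

Sweep endpoints in order; track running count of active intervals.
Peak of 2 reached at 03:15.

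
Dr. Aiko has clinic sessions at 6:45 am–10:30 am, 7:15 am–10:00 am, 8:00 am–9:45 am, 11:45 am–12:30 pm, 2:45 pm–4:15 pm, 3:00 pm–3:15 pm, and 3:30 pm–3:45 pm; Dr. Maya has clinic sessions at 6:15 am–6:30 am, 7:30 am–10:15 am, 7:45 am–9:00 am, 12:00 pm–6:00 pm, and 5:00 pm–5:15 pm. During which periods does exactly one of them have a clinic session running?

A, merged: 6:45 am–10:30 am, 11:45 am–12:30 pm, 2:45 pm–4:15 pm.
B, merged: 6:15 am–6:30 am, 7:30 am–10:15 am, 12:00 pm–6:00 pm.
Only in the first: 6:45 am–7:30 am, 10:15 am–10:30 am, 11:45 am–12:00 pm.
Only in the second: 6:15 am–6:30 am, 12:30 pm–2:45 pm, 4:15 pm–6:00 pm.
Together these are the periods covered by exactly one.

6:15 am–6:30 am, 6:45 am–7:30 am, 10:15 am–10:30 am, 11:45 am–12:00 pm, 12:30 pm–2:45 pm, 4:15 pm–6:00 pm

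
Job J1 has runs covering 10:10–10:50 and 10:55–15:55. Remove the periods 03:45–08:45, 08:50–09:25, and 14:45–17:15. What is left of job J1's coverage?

10:10–10:50: no B overlap → unchanged.
10:55–15:55 minus B → 10:55–14:45.

10:10–10:50, 10:55–14:45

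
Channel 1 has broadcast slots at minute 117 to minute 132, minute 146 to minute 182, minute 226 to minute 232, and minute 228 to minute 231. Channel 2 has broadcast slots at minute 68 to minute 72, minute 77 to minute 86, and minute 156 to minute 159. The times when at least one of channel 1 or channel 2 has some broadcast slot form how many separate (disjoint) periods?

5

First set merges to minute 117 to minute 132, minute 146 to minute 182, minute 226 to minute 232.
A ∪ B = minute 68 to minute 72, minute 77 to minute 86, minute 117 to minute 132, minute 146 to minute 182, minute 226 to minute 232.
That is 5 disjoint pieces.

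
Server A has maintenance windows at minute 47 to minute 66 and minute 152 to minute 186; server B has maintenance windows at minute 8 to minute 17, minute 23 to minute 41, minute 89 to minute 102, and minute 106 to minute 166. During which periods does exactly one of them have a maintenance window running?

A \ B = minute 47 to minute 66, minute 166 to minute 186.
B \ A = minute 8 to minute 17, minute 23 to minute 41, minute 89 to minute 102, minute 106 to minute 152.
Union of the two gives the symmetric difference.

minute 8 to minute 17, minute 23 to minute 41, minute 47 to minute 66, minute 89 to minute 102, minute 106 to minute 152, minute 166 to minute 186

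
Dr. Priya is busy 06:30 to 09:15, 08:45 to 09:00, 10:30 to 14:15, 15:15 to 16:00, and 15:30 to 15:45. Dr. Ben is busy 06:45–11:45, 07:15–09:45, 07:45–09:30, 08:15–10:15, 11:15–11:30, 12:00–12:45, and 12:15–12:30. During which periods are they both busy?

06:45–09:15, 10:30–11:45, 12:00–12:45

First set merges to 06:30–09:15, 10:30–14:15, 15:15–16:00.
Second set merges to 06:45–11:45, 12:00–12:45.
06:30–09:15 meets the second set on 06:45–09:15.
10:30–14:15 meets the second set on 10:30–11:45, 12:00–12:45.
15:15–16:00: no overlap with the second set.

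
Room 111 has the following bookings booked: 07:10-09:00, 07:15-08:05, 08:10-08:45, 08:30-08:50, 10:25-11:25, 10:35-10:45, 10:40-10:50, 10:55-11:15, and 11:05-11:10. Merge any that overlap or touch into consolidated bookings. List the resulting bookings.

07:10-09:00, 10:25-11:25

07:15-08:05 overlaps/touches 07:10-09:00 → extend to 07:10-09:00.
08:10-08:45 overlaps/touches 07:10-09:00 → extend to 07:10-09:00.
08:30-08:50 overlaps/touches 07:10-09:00 → extend to 07:10-09:00.
10:25-11:25 is disjoint → start new block.
10:35-10:45 overlaps/touches 10:25-11:25 → extend to 10:25-11:25.
10:40-10:50 overlaps/touches 10:25-11:25 → extend to 10:25-11:25.
10:55-11:15 overlaps/touches 10:25-11:25 → extend to 10:25-11:25.
11:05-11:10 overlaps/touches 10:25-11:25 → extend to 10:25-11:25.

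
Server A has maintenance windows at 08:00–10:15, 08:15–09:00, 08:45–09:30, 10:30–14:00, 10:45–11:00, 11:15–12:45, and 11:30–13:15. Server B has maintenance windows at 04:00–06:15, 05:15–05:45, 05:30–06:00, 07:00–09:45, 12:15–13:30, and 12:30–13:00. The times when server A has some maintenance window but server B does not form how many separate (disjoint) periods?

Merge the first list: 08:00–10:15, 10:30–14:00.
Merge the second list: 04:00–06:15, 07:00–09:45, 12:15–13:30.
A \ B = 09:45–10:15, 10:30–12:15, 13:30–14:00.
That is 3 disjoint pieces.

3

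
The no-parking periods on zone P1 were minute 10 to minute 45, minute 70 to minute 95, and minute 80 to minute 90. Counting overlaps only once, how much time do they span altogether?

60 minutes

Merged: minute 10 to minute 45, minute 70 to minute 95.
Lengths: 35 minutes + 25 minutes = 60 minutes.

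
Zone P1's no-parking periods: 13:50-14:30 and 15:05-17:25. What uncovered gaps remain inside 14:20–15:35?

After merging, the occupied span is 13:50–14:30, 15:05–17:25.
Complement within 14:20–15:35: 14:30–15:05.

14:30–15:05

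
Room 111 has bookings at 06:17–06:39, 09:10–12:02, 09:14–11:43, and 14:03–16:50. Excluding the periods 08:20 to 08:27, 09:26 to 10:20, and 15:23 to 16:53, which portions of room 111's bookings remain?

06:17–06:39, 09:10–09:26, 10:20–12:02, 14:03–15:23

First set merges to 06:17–06:39, 09:10–12:02, 14:03–16:50.
06:17–06:39: nothing removed.
09:10–12:02 \ B = 09:10–09:26, 10:20–12:02.
14:03–16:50 \ B = 14:03–15:23.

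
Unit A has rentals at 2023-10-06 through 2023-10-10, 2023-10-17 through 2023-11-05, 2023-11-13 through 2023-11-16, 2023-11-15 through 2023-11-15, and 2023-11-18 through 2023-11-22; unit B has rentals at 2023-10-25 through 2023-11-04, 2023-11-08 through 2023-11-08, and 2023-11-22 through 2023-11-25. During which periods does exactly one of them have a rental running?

2023-10-06 through 2023-10-10, 2023-10-17 through 2023-10-24, 2023-11-05 through 2023-11-05, 2023-11-08 through 2023-11-08, 2023-11-13 through 2023-11-16, 2023-11-18 through 2023-11-21, 2023-11-23 through 2023-11-25

First set merges to 2023-10-06 through 2023-10-10, 2023-10-17 through 2023-11-05, 2023-11-13 through 2023-11-16, 2023-11-18 through 2023-11-22.
A \ B = 2023-10-06 through 2023-10-10, 2023-10-17 through 2023-10-24, 2023-11-05 through 2023-11-05, 2023-11-13 through 2023-11-16, 2023-11-18 through 2023-11-21.
B \ A = 2023-11-08 through 2023-11-08, 2023-11-23 through 2023-11-25.
Union of the two gives the symmetric difference.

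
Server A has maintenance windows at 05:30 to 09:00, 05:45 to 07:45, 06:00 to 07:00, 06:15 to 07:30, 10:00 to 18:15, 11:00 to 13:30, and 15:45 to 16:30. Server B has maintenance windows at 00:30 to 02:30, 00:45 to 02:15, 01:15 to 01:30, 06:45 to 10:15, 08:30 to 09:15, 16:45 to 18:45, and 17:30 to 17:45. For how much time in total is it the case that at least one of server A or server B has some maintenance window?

First set merges to 05:30–09:00, 10:00–18:15.
Second set merges to 00:30–02:30, 06:45–10:15, 16:45–18:45.
A ∪ B = 00:30–02:30, 05:30–18:45.
Total: 2 h + 13 h 15 min = 15 h 15 min.

15 h 15 min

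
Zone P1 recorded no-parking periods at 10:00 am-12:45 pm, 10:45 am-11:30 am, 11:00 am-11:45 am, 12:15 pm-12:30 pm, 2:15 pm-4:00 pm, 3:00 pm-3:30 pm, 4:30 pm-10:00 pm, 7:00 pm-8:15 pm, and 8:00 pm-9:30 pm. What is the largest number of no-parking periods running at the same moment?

3

Sweep endpoints in order; track running count of active intervals.
Peak of 3 reached at 11:00 am.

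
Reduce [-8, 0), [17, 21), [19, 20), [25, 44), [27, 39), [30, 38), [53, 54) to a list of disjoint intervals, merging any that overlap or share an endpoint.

[-8, 0) ∪ [17, 21) ∪ [25, 44) ∪ [53, 54)

[17, 21) is disjoint → start new block.
[19, 20) overlaps/touches [17, 21) → extend to [17, 21).
[25, 44) is disjoint → start new block.
[27, 39) overlaps/touches [25, 44) → extend to [25, 44).
[30, 38) overlaps/touches [25, 44) → extend to [25, 44).
[53, 54) is disjoint → start new block.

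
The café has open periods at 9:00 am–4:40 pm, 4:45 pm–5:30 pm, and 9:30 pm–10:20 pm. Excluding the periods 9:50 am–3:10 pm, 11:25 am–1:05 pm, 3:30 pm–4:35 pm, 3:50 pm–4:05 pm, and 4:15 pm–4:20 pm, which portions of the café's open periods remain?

Second set merges to 9:50 am–3:10 pm, 3:30 pm–4:35 pm.
9:00 am–4:40 pm minus B → 9:00 am–9:50 am, 3:10 pm–3:30 pm, 4:35 pm–4:40 pm.
4:45 pm–5:30 pm: no B overlap → unchanged.
9:30 pm–10:20 pm: no B overlap → unchanged.

9:00 am–9:50 am, 3:10 pm–3:30 pm, 4:35 pm–4:40 pm, 4:45 pm–5:30 pm, 9:30 pm–10:20 pm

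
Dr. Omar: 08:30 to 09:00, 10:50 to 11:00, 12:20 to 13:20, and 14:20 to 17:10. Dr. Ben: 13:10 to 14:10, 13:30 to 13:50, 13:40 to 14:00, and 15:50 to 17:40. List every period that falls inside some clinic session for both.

13:10–13:20, 15:50–17:10

Second set merges to 13:10–14:10, 15:50–17:40.
08:30–09:00: no overlap with the second set.
10:50–11:00: no overlap with the second set.
12:20–13:20 meets the second set on 13:10–13:20.
14:20–17:10 meets the second set on 15:50–17:10.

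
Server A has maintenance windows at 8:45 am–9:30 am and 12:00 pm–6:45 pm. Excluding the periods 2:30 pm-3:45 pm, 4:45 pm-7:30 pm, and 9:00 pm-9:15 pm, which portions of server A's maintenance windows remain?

8:45 am–9:30 am, 12:00 pm–2:30 pm, 3:45 pm–4:45 pm

8:45 am–9:30 am: no B overlap → unchanged.
12:00 pm–6:45 pm minus B → 12:00 pm–2:30 pm, 3:45 pm–4:45 pm.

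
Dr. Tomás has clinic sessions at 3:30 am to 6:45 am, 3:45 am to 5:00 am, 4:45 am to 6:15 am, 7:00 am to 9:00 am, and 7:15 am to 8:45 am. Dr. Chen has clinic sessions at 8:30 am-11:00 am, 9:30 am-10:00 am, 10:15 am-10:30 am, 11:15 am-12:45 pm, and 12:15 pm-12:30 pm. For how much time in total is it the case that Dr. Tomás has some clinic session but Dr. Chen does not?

Merge the first list: 3:30 am–6:45 am, 7:00 am–9:00 am.
Merge the second list: 8:30 am–11:00 am, 11:15 am–12:45 pm.
A \ B = 3:30 am–6:45 am, 7:00 am–8:30 am.
Total: 3 h 15 min + 1 h 30 min = 4 h 45 min.

4 h 45 min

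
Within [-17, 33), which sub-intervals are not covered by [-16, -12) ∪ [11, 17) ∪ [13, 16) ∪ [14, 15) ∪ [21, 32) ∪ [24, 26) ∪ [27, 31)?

[-17, -16) ∪ [-12, 11) ∪ [17, 21) ∪ [32, 33)

Covered (merged): [-16, -12), [11, 17), [21, 32).
Uncovered inside [-17, 33): [-17, -16), [-12, 11), [17, 21), [32, 33).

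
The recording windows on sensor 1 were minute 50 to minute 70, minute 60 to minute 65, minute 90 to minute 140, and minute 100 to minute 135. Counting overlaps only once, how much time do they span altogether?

70 minutes

Merged: minute 50 to minute 70, minute 90 to minute 140.
Lengths: 20 minutes + 50 minutes = 70 minutes.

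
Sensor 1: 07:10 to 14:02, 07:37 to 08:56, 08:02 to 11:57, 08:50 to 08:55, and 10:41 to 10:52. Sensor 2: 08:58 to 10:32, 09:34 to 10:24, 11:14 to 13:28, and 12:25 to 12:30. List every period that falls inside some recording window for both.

08:58–10:32, 11:14–13:28

Merge the first list: 07:10–14:02.
Merge the second list: 08:58–10:32, 11:14–13:28.
07:10–14:02 ∩ B → 08:58–10:32, 11:14–13:28.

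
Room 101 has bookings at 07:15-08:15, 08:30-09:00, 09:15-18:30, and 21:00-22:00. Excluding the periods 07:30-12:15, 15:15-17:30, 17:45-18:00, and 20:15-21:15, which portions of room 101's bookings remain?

07:15–08:15 minus B → 07:15–07:30.
08:30–09:00: fully covered by B → removed.
09:15–18:30 minus B → 12:15–15:15, 17:30–17:45, 18:00–18:30.
21:00–22:00 minus B → 21:15–22:00.

07:15–07:30, 12:15–15:15, 17:30–17:45, 18:00–18:30, 21:15–22:00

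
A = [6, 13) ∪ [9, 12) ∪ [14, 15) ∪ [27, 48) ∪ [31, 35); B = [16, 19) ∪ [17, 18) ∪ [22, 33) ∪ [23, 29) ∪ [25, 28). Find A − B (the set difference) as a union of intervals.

[6, 13) ∪ [14, 15) ∪ [33, 48)

A, merged: [6, 13), [14, 15), [27, 48).
B, merged: [16, 19), [22, 33).
[6, 13) is untouched.
[14, 15) is untouched.
[27, 48) with B removed leaves [33, 48).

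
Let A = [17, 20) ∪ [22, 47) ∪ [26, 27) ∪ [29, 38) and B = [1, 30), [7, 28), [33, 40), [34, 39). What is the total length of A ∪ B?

First set merges to [17, 20), [22, 47).
Second set merges to [1, 30), [33, 40).
A ∪ B = [1, 47).
Total: 46.

46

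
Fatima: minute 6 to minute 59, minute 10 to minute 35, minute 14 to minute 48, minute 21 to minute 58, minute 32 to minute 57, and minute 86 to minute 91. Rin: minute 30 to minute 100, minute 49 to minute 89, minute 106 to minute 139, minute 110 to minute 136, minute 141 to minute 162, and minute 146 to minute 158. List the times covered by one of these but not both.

Merge the first list: minute 6 to minute 59, minute 86 to minute 91.
Merge the second list: minute 30 to minute 100, minute 106 to minute 139, minute 141 to minute 162.
Only in the first: minute 6 to minute 30.
Only in the second: minute 59 to minute 86, minute 91 to minute 100, minute 106 to minute 139, minute 141 to minute 162.
Together these are the periods covered by exactly one.

minute 6 to minute 30, minute 59 to minute 86, minute 91 to minute 100, minute 106 to minute 139, minute 141 to minute 162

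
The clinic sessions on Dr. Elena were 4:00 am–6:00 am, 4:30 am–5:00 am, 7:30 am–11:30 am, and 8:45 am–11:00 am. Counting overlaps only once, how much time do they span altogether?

Merged: 4:00 am–6:00 am, 7:30 am–11:30 am.
Lengths: 2 h + 4 h = 6 h.

6 h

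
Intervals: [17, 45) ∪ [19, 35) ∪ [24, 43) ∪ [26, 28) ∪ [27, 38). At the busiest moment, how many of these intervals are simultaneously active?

At 27, 5 of the intervals are simultaneously active.
No point has more.

5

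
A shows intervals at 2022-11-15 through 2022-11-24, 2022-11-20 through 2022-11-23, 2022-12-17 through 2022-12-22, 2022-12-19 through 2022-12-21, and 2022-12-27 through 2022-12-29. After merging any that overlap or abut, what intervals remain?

2022-11-20 through 2022-11-23 overlaps/touches 2022-11-15 through 2022-11-24 → extend to 2022-11-15 through 2022-11-24.
2022-12-17 through 2022-12-22 is disjoint → start new block.
2022-12-19 through 2022-12-21 overlaps/touches 2022-12-17 through 2022-12-22 → extend to 2022-12-17 through 2022-12-22.
2022-12-27 through 2022-12-29 is disjoint → start new block.

2022-11-15 through 2022-11-24, 2022-12-17 through 2022-12-22, 2022-12-27 through 2022-12-29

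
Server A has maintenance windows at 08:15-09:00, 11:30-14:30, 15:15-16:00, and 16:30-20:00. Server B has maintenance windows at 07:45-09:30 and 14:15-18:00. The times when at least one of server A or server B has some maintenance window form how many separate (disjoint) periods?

2

A ∪ B = 07:45–09:30, 11:30–20:00.
That is 2 disjoint pieces.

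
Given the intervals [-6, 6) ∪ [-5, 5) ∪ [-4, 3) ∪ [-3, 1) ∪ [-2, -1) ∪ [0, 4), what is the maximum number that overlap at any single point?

5

Walk the sorted start/end points keeping a running depth.
The depth first hits 5 at -2.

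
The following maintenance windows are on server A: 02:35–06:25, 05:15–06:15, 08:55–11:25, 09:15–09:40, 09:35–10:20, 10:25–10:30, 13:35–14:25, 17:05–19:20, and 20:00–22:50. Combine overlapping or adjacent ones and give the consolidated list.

05:15–06:15 overlaps/touches 02:35–06:25 → extend to 02:35–06:25.
08:55–11:25 is disjoint → start new block.
09:15–09:40 overlaps/touches 08:55–11:25 → extend to 08:55–11:25.
09:35–10:20 overlaps/touches 08:55–11:25 → extend to 08:55–11:25.
10:25–10:30 overlaps/touches 08:55–11:25 → extend to 08:55–11:25.
13:35–14:25 is disjoint → start new block.
17:05–19:20 is disjoint → start new block.
20:00–22:50 is disjoint → start new block.

02:35–06:25, 08:55–11:25, 13:35–14:25, 17:05–19:20, 20:00–22:50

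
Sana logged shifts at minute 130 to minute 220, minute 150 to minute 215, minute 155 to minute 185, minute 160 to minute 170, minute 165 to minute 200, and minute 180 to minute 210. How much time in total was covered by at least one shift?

90 minutes

Merged: minute 130 to minute 220.
Length: 90 minutes.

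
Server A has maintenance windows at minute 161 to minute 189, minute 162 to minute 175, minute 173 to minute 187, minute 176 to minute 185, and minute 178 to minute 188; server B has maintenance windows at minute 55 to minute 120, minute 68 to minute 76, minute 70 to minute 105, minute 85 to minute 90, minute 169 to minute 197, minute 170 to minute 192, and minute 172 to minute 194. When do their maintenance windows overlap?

A, merged: minute 161 to minute 189.
B, merged: minute 55 to minute 120, minute 169 to minute 197.
minute 161 to minute 189 meets the second set on minute 169 to minute 189.

minute 169 to minute 189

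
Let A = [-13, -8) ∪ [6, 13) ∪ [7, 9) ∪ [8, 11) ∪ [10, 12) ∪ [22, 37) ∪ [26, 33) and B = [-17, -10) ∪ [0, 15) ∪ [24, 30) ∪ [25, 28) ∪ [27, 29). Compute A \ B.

[-10, -8) ∪ [22, 24) ∪ [30, 37)

A, merged: [-13, -8), [6, 13), [22, 37).
B, merged: [-17, -10), [0, 15), [24, 30).
[-13, -8) with B removed leaves [-10, -8).
[6, 13) lies entirely inside B → drops out.
[22, 37) with B removed leaves [22, 24), [30, 37).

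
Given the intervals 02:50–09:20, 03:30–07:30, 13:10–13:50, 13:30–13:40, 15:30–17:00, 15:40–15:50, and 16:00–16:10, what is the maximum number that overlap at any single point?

At 03:30, 2 of the intervals are simultaneously active.
No point has more.

2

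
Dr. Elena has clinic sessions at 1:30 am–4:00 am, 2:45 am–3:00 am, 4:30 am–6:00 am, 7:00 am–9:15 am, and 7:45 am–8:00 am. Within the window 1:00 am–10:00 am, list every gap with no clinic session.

Covered (merged): 1:30 am–4:00 am, 4:30 am–6:00 am, 7:00 am–9:15 am.
Uncovered inside 1:00 am–10:00 am: 1:00 am–1:30 am, 4:00 am–4:30 am, 6:00 am–7:00 am, 9:15 am–10:00 am.

1:00 am–1:30 am, 4:00 am–4:30 am, 6:00 am–7:00 am, 9:15 am–10:00 am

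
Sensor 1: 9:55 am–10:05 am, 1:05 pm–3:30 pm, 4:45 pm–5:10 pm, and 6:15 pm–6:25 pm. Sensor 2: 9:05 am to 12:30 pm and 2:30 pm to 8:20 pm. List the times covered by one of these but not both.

9:05 am-9:55 am, 10:05 am-12:30 pm, 1:05 pm-2:30 pm, 3:30 pm-4:45 pm, 5:10 pm-6:15 pm, 6:25 pm-8:20 pm

A but not B: 1:05 pm-2:30 pm.
B but not A: 9:05 am-9:55 am, 10:05 am-12:30 pm, 3:30 pm-4:45 pm, 5:10 pm-6:15 pm, 6:25 pm-8:20 pm.
Combining gives A △ B.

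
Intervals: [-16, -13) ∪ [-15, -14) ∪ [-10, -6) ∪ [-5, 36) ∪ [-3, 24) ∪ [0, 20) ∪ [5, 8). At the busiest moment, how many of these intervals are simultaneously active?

Walk the sorted start/end points keeping a running depth.
The depth first hits 4 at 5.

4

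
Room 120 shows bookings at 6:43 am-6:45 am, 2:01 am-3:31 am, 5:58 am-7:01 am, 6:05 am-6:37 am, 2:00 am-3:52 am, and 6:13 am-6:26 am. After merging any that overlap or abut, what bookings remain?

Sort by start: 2:00 am–3:52 am, 2:01 am–3:31 am, 5:58 am–7:01 am, 6:05 am–6:37 am, 6:13 am–6:26 am, 6:43 am–6:45 am.
2:01 am–3:31 am overlaps/touches 2:00 am–3:52 am → extend to 2:00 am–3:52 am.
5:58 am–7:01 am is disjoint → start new block.
6:05 am–6:37 am overlaps/touches 5:58 am–7:01 am → extend to 5:58 am–7:01 am.
6:13 am–6:26 am overlaps/touches 5:58 am–7:01 am → extend to 5:58 am–7:01 am.
6:43 am–6:45 am overlaps/touches 5:58 am–7:01 am → extend to 5:58 am–7:01 am.

2:00 am–3:52 am, 5:58 am–7:01 am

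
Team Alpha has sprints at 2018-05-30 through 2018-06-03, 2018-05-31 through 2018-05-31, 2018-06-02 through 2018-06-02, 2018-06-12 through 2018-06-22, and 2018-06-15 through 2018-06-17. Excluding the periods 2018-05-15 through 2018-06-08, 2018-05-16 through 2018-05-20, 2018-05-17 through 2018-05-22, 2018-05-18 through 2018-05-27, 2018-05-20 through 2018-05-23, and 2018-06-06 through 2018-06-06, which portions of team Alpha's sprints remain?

2018-06-12 through 2018-06-22

First set merges to 2018-05-30 through 2018-06-03, 2018-06-12 through 2018-06-22.
Second set merges to 2018-05-15 through 2018-06-08.
2018-05-30 through 2018-06-03: fully covered by B → removed.
2018-06-12 through 2018-06-22: no B overlap → unchanged.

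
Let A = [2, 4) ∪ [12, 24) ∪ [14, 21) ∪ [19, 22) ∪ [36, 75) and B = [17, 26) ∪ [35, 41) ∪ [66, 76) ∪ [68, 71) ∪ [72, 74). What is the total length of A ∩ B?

Merge the first list: [2, 4), [12, 24), [36, 75).
Merge the second list: [17, 26), [35, 41), [66, 76).
A ∩ B = [17, 24), [36, 41), [66, 75).
Total: 7 + 5 + 9 = 21.

21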